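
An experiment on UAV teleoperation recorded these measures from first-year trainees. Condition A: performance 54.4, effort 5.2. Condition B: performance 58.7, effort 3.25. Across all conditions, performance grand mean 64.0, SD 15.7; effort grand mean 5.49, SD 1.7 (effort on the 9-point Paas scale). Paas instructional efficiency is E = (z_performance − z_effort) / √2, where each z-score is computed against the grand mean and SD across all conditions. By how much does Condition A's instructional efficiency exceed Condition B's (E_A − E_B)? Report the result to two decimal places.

Condition A: z_P = (54.4 − 64.0)/15.7 = -0.6115; z_E = (5.2 − 5.49)/1.7 = -0.1706; E_A = (-0.6115 − (-0.1706))/√2 = -0.3118.
Condition B: z_P = (58.7 − 64.0)/15.7 = -0.3376; z_E = (3.25 − 5.49)/1.7 = -1.3176; E_B = (-0.3376 − (-1.3176))/√2 = 0.6930.
E_A − E_B = -0.3118 − 0.6930 = -1.0048 ≈ -1.00.

-1.00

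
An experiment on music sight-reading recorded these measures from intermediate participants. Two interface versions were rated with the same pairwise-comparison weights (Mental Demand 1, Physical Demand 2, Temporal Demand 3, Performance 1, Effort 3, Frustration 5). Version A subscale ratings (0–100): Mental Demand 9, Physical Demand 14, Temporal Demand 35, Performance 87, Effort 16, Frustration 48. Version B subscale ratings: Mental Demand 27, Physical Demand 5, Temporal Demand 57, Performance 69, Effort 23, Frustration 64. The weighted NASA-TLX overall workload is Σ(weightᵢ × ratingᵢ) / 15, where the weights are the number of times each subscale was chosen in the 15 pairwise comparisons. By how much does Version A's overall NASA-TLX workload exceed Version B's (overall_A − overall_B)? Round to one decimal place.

Version A weighted sum = 1·9 + 2·14 + 3·35 + 1·87 + 3·16 + 5·48 = 9 + 28 + 105 + 87 + 48 + 240 = 517; overall_A = 517/15 = 34.4667.
Version B weighted sum = 1·27 + 2·5 + 3·57 + 1·69 + 3·23 + 5·64 = 27 + 10 + 171 + 69 + 69 + 320 = 666; overall_B = 666/15 = 44.4000.
Difference = 34.4667 − 44.4000 = -9.9333 ≈ -9.9.

-9.9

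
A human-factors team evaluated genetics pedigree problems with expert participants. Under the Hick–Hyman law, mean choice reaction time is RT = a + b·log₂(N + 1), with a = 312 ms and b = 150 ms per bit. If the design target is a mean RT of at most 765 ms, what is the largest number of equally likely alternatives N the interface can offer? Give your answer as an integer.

7

Set 312 + 150·log₂(N + 1) ≤ 765.
log₂(N + 1) ≤ (765 − 312) / 150 = 3.0200.
N + 1 ≤ 2^3.0200 = 8.1117.
N ≤ 7.1117, so the largest integer N is 7.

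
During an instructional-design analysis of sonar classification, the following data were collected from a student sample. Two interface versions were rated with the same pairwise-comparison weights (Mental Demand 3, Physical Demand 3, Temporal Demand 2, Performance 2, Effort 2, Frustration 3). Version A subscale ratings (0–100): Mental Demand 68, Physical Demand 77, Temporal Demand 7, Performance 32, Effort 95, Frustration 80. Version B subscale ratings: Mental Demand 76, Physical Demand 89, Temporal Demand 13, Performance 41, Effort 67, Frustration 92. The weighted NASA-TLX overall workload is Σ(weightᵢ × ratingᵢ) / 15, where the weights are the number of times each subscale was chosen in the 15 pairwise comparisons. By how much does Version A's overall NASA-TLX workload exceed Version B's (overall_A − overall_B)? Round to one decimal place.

Version A weighted sum = 3·68 + 3·77 + 2·7 + 2·32 + 2·95 + 3·80 = 204 + 231 + 14 + 64 + 190 + 240 = 943; overall_A = 943/15 = 62.8667.
Version B weighted sum = 3·76 + 3·89 + 2·13 + 2·41 + 2·67 + 3·92 = 228 + 267 + 26 + 82 + 134 + 276 = 1013; overall_B = 1013/15 = 67.5333.
Difference = 62.8667 − 67.5333 = -4.6666 ≈ -4.7.

-4.7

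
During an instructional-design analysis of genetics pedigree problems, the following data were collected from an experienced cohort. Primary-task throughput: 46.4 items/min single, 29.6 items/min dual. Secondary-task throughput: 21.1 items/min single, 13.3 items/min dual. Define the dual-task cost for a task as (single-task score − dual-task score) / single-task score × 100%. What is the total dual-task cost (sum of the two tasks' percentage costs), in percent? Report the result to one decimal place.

Primary cost = (46.4 − 29.6) / 46.4 × 100% = 36.2069%.
Secondary cost = (21.1 − 13.3) / 21.1 × 100% = 36.9668%.
Total = 36.2069% + 36.9668% = 73.1737% ≈ 73.2%.

73.2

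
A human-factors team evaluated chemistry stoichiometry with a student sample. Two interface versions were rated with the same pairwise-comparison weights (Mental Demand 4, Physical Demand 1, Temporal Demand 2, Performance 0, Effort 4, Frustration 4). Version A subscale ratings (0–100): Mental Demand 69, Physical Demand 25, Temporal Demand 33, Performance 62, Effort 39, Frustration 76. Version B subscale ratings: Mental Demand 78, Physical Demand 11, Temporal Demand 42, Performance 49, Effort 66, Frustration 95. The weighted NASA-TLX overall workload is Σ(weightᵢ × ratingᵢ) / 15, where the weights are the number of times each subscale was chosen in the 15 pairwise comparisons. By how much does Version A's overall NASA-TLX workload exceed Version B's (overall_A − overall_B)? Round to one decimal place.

-14.9

Version A weighted sum = 4·69 + 1·25 + 2·33 + 0·62 + 4·39 + 4·76 = 276 + 25 + 66 + 0 + 156 + 304 = 827; overall_A = 827/15 = 55.1333.
Version B weighted sum = 4·78 + 1·11 + 2·42 + 0·49 + 4·66 + 4·95 = 312 + 11 + 84 + 0 + 264 + 380 = 1051; overall_B = 1051/15 = 70.0667.
Difference = 55.1333 − 70.0667 = -14.9334 ≈ -14.9.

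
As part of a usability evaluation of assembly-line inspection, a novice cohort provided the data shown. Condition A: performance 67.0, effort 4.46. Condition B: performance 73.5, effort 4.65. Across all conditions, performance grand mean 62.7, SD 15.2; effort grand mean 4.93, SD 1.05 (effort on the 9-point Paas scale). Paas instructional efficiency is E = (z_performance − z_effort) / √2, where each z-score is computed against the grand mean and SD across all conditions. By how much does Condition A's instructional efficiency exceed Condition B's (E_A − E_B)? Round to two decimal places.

-0.17

Condition A: z_P = (67.0 − 62.7)/15.2 = 0.2829; z_E = (4.46 − 4.93)/1.05 = -0.4476; E_A = (0.2829 − (-0.4476))/√2 = 0.5165.
Condition B: z_P = (73.5 − 62.7)/15.2 = 0.7105; z_E = (4.65 − 4.93)/1.05 = -0.2667; E_B = (0.7105 − (-0.2667))/√2 = 0.6910.
E_A − E_B = 0.5165 − 0.6910 = -0.1745 ≈ -0.17.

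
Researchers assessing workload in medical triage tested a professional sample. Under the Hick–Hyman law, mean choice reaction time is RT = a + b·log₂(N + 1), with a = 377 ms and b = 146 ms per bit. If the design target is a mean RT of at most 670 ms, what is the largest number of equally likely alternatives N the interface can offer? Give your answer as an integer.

3

Set 377 + 146·log₂(N + 1) ≤ 670.
log₂(N + 1) ≤ (670 − 377) / 146 = 2.0068.
N + 1 ≤ 2^2.0068 = 4.0189.
N ≤ 3.0189, so the largest integer N is 3.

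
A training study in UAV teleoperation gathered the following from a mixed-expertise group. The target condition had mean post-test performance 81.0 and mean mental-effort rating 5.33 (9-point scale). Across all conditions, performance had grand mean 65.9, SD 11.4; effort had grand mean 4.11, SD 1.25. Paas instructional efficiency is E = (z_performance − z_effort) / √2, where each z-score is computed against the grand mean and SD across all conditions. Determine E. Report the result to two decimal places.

z_performance = (81.0 − 65.9) / 11.4 = 15.1000 / 11.4 = 1.3246.
z_effort = (5.33 − 4.11) / 1.25 = 1.2200 / 1.25 = 0.9760.
z_P − z_E = 1.3246 − 0.9760 = 0.3486.
E = 0.3486 / √2 = 0.3486 / 1.41421 = 0.2465 ≈ 0.25.

0.25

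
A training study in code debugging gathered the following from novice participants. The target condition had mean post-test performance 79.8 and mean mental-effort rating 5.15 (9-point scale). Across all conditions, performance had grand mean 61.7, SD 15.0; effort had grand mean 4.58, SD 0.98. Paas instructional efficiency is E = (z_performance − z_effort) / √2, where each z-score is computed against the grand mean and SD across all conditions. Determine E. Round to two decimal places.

0.44

z_performance = (79.8 − 61.7) / 15.0 = 18.1000 / 15.0 = 1.2067.
z_effort = (5.15 − 4.58) / 0.98 = 0.5700 / 0.98 = 0.5816.
z_P − z_E = 1.2067 − 0.5816 = 0.6251.
E = 0.6251 / √2 = 0.6251 / 1.41421 = 0.4420 ≈ 0.44.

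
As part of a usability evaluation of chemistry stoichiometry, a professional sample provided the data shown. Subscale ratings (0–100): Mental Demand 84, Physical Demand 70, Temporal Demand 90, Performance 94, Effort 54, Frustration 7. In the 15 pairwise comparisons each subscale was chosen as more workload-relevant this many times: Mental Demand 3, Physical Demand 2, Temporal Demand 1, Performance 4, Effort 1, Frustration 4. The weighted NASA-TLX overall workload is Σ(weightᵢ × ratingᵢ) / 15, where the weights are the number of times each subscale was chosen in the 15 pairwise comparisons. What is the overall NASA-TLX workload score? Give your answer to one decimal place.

62.7

The tallies are the weights (they sum to 15).
Weighted sum = 3·84 + 2·70 + 1·90 + 4·94 + 1·54 + 4·7
            = 252 + 140 + 90 + 376 + 54 + 28 = 940.
Overall workload = 940 / 15 = 62.6667 ≈ 62.7.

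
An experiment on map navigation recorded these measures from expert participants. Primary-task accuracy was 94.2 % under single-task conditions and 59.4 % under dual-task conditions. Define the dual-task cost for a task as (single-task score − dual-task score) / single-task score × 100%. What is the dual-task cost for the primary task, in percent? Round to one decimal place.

36.9

Cost = (94.2 − 59.4) / 94.2 × 100%
     = 34.8000 / 94.2 × 100% = 36.9427%.
≈ 36.9%.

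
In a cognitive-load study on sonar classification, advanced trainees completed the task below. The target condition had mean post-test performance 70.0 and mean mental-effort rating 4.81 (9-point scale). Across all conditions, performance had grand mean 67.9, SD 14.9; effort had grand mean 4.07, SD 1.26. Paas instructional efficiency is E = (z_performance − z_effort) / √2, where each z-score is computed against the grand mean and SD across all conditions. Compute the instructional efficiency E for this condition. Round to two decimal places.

-0.32

z_performance = (70.0 − 67.9) / 14.9 = 2.1000 / 14.9 = 0.1409.
z_effort = (4.81 − 4.07) / 1.26 = 0.7400 / 1.26 = 0.5873.
z_P − z_E = 0.1409 − 0.5873 = -0.4464.
E = -0.4464 / √2 = -0.4464 / 1.41421 = -0.3157 ≈ -0.32.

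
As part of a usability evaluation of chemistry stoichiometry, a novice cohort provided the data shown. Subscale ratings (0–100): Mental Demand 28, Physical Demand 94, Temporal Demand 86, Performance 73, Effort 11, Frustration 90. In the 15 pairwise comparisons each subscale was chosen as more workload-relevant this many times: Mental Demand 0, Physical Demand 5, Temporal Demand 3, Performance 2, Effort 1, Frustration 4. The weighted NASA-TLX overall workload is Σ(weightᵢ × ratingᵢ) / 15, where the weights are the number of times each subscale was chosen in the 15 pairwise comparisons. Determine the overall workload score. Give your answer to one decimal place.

The tallies are the weights (they sum to 15).
Weighted sum = 0·28 + 5·94 + 3·86 + 2·73 + 1·11 + 4·90
            = 0 + 470 + 258 + 146 + 11 + 360 = 1245.
Overall workload = 1245 / 15 = 83.0000 ≈ 83.0.

83.0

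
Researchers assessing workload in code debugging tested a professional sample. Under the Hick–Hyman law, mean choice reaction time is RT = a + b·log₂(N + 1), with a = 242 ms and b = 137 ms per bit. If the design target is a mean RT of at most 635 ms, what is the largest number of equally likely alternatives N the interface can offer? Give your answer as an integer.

6

Set 242 + 137·log₂(N + 1) ≤ 635.
log₂(N + 1) ≤ (635 − 242) / 137 = 2.8686.
N + 1 ≤ 2^2.8686 = 7.3036.
N ≤ 6.3036, so the largest integer N is 6.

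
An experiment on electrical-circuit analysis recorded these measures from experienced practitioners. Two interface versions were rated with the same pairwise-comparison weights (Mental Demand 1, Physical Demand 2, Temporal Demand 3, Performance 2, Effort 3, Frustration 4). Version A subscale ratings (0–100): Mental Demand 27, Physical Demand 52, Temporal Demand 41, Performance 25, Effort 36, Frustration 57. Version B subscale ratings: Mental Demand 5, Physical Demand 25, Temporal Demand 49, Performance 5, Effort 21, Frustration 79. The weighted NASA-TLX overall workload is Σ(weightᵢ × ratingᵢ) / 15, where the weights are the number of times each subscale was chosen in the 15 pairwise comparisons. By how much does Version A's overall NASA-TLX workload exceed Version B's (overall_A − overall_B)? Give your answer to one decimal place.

3.3

Version A weighted sum = 1·27 + 2·52 + 3·41 + 2·25 + 3·36 + 4·57 = 27 + 104 + 123 + 50 + 108 + 228 = 640; overall_A = 640/15 = 42.6667.
Version B weighted sum = 1·5 + 2·25 + 3·49 + 2·5 + 3·21 + 4·79 = 5 + 50 + 147 + 10 + 63 + 316 = 591; overall_B = 591/15 = 39.4000.
Difference = 42.6667 − 39.4000 = 3.2667 ≈ 3.3.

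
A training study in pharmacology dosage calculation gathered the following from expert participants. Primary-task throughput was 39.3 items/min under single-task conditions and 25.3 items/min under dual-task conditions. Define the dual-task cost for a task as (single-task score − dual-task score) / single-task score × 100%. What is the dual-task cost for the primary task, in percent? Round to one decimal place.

35.6

Cost = (39.3 − 25.3) / 39.3 × 100%
     = 14.0000 / 39.3 × 100% = 35.6234%.
≈ 35.6%.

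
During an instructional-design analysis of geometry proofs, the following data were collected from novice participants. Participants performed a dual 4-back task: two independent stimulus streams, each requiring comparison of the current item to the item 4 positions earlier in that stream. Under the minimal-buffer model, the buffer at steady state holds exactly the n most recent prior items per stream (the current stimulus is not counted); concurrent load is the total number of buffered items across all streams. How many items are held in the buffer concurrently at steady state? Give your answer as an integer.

Each stream's buffer holds its 4 most recent prior items.
Two independent streams: 2 × 4 = 8 buffered items at steady state.

8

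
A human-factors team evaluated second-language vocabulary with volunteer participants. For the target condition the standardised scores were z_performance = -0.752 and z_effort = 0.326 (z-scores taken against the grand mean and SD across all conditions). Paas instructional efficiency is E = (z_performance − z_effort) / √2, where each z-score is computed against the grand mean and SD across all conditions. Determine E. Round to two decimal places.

-0.76

z_P − z_E = -0.752 − 0.326 = -1.0780.
E = -1.0780 / √2 = -1.0780 / 1.41421 = -0.7623 ≈ -0.76.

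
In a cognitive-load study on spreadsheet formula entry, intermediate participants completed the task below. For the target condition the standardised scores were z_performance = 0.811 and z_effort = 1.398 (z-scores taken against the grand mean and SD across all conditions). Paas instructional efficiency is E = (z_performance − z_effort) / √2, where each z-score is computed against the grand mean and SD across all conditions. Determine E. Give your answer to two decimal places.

z_P − z_E = 0.811 − 1.398 = -0.5870.
E = -0.5870 / √2 = -0.5870 / 1.41421 = -0.4151 ≈ -0.42.

-0.42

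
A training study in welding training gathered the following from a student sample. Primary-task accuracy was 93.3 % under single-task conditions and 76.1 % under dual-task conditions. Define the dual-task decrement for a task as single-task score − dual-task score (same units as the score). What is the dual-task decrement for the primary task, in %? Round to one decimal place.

17.2

Decrement = 93.3 − 76.1 = 17.2000 % ≈ 17.2 %.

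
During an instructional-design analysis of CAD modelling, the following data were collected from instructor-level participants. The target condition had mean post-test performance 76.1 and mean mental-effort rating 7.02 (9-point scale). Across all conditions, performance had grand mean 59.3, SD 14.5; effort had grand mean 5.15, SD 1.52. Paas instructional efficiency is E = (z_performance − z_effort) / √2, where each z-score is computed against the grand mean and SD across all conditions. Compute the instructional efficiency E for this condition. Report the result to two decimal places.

z_performance = (76.1 − 59.3) / 14.5 = 16.8000 / 14.5 = 1.1586.
z_effort = (7.02 − 5.15) / 1.52 = 1.8700 / 1.52 = 1.2303.
z_P − z_E = 1.1586 − 1.2303 = -0.0717.
E = -0.0717 / √2 = -0.0717 / 1.41421 = -0.0507 ≈ -0.05.

-0.05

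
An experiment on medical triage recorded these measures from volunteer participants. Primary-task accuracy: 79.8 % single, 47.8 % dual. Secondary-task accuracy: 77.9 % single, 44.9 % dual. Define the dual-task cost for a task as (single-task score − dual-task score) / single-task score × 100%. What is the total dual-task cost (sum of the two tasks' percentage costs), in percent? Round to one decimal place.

Primary cost = (79.8 − 47.8) / 79.8 × 100% = 40.1003%.
Secondary cost = (77.9 − 44.9) / 77.9 × 100% = 42.3620%.
Total = 40.1003% + 42.3620% = 82.4623% ≈ 82.5%.

82.5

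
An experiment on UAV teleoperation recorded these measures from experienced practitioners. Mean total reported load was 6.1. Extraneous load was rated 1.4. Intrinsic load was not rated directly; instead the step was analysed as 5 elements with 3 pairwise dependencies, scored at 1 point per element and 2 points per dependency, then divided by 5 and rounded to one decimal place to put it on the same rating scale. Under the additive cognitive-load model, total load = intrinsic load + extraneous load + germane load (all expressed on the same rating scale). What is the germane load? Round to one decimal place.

2.5

Intrinsic (element-interactivity): (5 × 1 + 3 × 2) / 5 = 11 / 5 = 2.2000 → 2.2.
germane load = total − intrinsic − extraneous
             = 6.1 − 2.2 − 1.4 = 2.5.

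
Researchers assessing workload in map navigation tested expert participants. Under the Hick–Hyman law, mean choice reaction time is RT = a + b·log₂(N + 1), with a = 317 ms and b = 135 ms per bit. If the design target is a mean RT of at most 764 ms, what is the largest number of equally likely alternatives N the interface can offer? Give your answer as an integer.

8

Set 317 + 135·log₂(N + 1) ≤ 764.
log₂(N + 1) ≤ (764 − 317) / 135 = 3.3111.
N + 1 ≤ 2^3.3111 = 9.9252.
N ≤ 8.9252, so the largest integer N is 8.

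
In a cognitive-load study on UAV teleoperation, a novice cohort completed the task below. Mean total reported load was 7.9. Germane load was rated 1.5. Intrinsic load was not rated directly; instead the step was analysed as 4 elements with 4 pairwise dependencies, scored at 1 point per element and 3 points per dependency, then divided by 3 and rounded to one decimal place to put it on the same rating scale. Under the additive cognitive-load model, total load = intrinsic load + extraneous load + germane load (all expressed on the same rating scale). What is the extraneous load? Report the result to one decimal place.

1.1

Intrinsic (element-interactivity): (4 × 1 + 4 × 3) / 3 = 16 / 3 = 5.3333 → 5.3.
extraneous load = total − intrinsic − germane
             = 7.9 − 5.3 − 1.5 = 1.1.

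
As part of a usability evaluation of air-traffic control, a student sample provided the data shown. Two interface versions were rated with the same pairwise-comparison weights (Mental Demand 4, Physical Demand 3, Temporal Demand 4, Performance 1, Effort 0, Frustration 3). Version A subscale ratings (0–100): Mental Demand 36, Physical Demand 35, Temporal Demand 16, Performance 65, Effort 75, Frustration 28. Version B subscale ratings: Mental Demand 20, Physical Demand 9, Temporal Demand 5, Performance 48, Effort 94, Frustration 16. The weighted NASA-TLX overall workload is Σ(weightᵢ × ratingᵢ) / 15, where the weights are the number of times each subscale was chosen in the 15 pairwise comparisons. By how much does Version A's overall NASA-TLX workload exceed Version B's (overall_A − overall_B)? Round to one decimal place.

15.9

Version A weighted sum = 4·36 + 3·35 + 4·16 + 1·65 + 0·75 + 3·28 = 144 + 105 + 64 + 65 + 0 + 84 = 462; overall_A = 462/15 = 30.8000.
Version B weighted sum = 4·20 + 3·9 + 4·5 + 1·48 + 0·94 + 3·16 = 80 + 27 + 20 + 48 + 0 + 48 = 223; overall_B = 223/15 = 14.8667.
Difference = 30.8000 − 14.8667 = 15.9333 ≈ 15.9.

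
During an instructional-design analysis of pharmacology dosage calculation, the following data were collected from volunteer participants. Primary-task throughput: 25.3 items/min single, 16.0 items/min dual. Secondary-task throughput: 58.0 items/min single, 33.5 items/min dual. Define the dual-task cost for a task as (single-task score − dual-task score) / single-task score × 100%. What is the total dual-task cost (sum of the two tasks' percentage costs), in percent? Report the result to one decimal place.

79.0

Primary cost = (25.3 − 16.0) / 25.3 × 100% = 36.7589%.
Secondary cost = (58.0 − 33.5) / 58.0 × 100% = 42.2414%.
Total = 36.7589% + 42.2414% = 79.0003% ≈ 79.0%.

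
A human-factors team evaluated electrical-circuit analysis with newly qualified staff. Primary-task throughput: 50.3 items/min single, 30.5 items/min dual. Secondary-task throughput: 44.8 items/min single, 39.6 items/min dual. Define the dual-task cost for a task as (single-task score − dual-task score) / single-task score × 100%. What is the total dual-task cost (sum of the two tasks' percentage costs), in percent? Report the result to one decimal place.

Primary cost = (50.3 − 30.5) / 50.3 × 100% = 39.3638%.
Secondary cost = (44.8 − 39.6) / 44.8 × 100% = 11.6071%.
Total = 39.3638% + 11.6071% = 50.9709% ≈ 51.0%.

51.0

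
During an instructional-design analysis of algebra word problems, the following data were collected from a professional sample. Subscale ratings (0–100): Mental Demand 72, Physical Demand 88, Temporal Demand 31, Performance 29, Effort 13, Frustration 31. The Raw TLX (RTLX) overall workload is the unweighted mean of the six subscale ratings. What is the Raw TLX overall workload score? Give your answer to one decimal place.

44.0

Sum of ratings = 72 + 88 + 31 + 29 + 13 + 31 = 264.
RTLX = 264 / 6 = 44.0000 ≈ 44.0.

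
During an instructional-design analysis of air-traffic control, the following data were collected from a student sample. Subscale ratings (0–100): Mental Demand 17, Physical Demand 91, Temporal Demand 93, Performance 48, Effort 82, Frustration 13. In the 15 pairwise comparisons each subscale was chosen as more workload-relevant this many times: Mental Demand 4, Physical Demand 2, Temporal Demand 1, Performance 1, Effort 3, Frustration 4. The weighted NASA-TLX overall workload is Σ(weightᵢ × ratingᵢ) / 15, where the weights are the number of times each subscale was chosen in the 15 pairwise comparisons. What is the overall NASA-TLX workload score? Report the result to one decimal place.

45.9

The tallies are the weights (they sum to 15).
Weighted sum = 4·17 + 2·91 + 1·93 + 1·48 + 3·82 + 4·13
            = 68 + 182 + 93 + 48 + 246 + 52 = 689.
Overall workload = 689 / 15 = 45.9333 ≈ 45.9.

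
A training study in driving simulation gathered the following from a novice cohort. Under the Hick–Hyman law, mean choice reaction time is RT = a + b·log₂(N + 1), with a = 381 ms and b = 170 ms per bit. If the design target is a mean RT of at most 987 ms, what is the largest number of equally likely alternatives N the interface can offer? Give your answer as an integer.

Set 381 + 170·log₂(N + 1) ≤ 987.
log₂(N + 1) ≤ (987 − 381) / 170 = 3.5647.
N + 1 ≤ 2^3.5647 = 11.8326.
N ≤ 10.8326, so the largest integer N is 10.

10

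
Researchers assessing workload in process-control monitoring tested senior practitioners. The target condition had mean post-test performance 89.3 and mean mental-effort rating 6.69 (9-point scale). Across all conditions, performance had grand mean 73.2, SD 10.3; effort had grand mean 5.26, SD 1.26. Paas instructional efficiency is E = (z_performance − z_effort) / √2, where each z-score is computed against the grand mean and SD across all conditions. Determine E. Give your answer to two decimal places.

0.30

z_performance = (89.3 − 73.2) / 10.3 = 16.1000 / 10.3 = 1.5631.
z_effort = (6.69 − 5.26) / 1.26 = 1.4300 / 1.26 = 1.1349.
z_P − z_E = 1.5631 − 1.1349 = 0.4282.
E = 0.4282 / √2 = 0.4282 / 1.41421 = 0.3028 ≈ 0.30.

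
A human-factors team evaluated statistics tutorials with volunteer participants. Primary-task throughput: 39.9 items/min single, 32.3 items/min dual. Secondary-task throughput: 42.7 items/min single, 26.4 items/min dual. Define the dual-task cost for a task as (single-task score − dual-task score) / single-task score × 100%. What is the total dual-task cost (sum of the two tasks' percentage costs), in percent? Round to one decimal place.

57.2

Primary cost = (39.9 − 32.3) / 39.9 × 100% = 19.0476%.
Secondary cost = (42.7 − 26.4) / 42.7 × 100% = 38.1733%.
Total = 19.0476% + 38.1733% = 57.2209% ≈ 57.2%.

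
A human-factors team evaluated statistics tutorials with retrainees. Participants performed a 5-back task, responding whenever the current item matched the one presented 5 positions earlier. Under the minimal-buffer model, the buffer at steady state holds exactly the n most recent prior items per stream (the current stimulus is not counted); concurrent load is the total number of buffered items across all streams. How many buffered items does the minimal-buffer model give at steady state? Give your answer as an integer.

The buffer holds the 5 most recent prior items.
Steady-state concurrent load = 5 items.

5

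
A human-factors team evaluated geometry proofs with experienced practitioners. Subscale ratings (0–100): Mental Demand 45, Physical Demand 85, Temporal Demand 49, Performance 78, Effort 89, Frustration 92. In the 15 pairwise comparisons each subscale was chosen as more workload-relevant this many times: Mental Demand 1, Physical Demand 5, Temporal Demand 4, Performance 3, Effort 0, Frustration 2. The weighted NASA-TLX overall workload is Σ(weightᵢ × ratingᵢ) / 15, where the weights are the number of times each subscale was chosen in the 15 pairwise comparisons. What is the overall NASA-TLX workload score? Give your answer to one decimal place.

72.3

The tallies are the weights (they sum to 15).
Weighted sum = 1·45 + 5·85 + 4·49 + 3·78 + 0·89 + 2·92
            = 45 + 425 + 196 + 234 + 0 + 184 = 1084.
Overall workload = 1084 / 15 = 72.2667 ≈ 72.3.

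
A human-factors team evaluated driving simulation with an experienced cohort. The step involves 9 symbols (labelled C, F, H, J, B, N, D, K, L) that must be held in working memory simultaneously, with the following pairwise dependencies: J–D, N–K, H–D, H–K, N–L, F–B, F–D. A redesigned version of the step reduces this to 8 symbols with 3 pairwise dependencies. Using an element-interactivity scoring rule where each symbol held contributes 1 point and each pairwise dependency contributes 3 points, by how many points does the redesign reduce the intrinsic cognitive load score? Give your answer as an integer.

13

Original: 9 × 1 + 7 × 3 = 9 + 21 = 30.
Redesigned: 8 × 1 + 3 × 3 = 8 + 9 = 17.
Reduction = 30 − 17 = 13.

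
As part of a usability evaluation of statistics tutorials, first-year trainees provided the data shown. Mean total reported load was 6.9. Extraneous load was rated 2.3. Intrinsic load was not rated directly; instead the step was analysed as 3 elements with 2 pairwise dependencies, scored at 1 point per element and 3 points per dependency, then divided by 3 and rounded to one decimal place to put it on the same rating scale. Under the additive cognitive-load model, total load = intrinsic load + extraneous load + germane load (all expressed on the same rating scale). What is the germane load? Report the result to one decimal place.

Intrinsic (element-interactivity): (3 × 1 + 2 × 3) / 3 = 9 / 3 = 3.0000 → 3.0.
germane load = total − intrinsic − extraneous
             = 6.9 − 3.0 − 2.3 = 1.6.

1.6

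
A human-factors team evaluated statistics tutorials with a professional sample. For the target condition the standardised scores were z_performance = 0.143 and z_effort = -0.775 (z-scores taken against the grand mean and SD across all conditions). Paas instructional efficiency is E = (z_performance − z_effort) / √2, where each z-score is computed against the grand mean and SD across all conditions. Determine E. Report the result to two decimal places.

0.65

z_P − z_E = 0.143 − (-0.775) = 0.9180.
E = 0.9180 / √2 = 0.9180 / 1.41421 = 0.6491 ≈ 0.65.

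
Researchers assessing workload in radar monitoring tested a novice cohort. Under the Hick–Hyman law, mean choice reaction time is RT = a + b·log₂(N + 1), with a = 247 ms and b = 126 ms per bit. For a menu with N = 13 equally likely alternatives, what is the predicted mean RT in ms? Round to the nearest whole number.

727

log₂(13 + 1) = log₂(14) = 3.8074.
RT = 247 + 126 × 3.8074 = 247 + 479.7324 = 726.7324 ms.
≈ 727 ms.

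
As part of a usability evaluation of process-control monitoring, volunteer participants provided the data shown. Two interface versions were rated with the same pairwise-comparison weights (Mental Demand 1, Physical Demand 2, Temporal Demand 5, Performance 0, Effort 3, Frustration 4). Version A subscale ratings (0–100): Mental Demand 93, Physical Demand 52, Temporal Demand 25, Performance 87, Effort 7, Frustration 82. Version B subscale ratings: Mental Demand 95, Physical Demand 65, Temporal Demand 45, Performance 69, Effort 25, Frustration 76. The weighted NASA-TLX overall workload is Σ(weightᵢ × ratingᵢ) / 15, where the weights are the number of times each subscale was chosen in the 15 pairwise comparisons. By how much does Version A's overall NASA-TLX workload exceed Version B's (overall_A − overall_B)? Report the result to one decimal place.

-10.5

Version A weighted sum = 1·93 + 2·52 + 5·25 + 0·87 + 3·7 + 4·82 = 93 + 104 + 125 + 0 + 21 + 328 = 671; overall_A = 671/15 = 44.7333.
Version B weighted sum = 1·95 + 2·65 + 5·45 + 0·69 + 3·25 + 4·76 = 95 + 130 + 225 + 0 + 75 + 304 = 829; overall_B = 829/15 = 55.2667.
Difference = 44.7333 − 55.2667 = -10.5334 ≈ -10.5.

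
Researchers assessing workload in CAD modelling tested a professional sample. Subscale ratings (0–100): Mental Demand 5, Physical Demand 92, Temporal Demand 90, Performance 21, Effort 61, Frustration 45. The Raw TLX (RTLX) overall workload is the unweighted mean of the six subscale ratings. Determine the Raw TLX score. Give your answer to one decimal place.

Sum of ratings = 5 + 92 + 90 + 21 + 61 + 45 = 314.
RTLX = 314 / 6 = 52.3333 ≈ 52.3.

52.3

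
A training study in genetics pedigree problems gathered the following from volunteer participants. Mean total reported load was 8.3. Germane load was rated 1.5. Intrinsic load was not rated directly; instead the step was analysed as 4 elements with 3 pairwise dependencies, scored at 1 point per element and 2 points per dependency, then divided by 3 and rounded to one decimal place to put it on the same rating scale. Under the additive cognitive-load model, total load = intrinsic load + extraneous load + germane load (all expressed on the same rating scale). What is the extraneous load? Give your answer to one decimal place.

Intrinsic (element-interactivity): (4 × 1 + 3 × 2) / 3 = 10 / 3 = 3.3333 → 3.3.
extraneous load = total − intrinsic − germane
             = 8.3 − 3.3 − 1.5 = 3.5.

3.5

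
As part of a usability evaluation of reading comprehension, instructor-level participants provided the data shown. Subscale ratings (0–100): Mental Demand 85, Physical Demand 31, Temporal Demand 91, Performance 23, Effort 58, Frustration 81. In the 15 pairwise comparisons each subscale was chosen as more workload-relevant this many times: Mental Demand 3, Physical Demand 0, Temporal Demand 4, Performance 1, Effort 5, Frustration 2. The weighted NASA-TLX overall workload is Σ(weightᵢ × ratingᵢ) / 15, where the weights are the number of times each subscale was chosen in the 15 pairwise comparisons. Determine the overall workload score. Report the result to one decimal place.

The tallies are the weights (they sum to 15).
Weighted sum = 3·85 + 0·31 + 4·91 + 1·23 + 5·58 + 2·81
            = 255 + 0 + 364 + 23 + 290 + 162 = 1094.
Overall workload = 1094 / 15 = 72.9333 ≈ 72.9.

72.9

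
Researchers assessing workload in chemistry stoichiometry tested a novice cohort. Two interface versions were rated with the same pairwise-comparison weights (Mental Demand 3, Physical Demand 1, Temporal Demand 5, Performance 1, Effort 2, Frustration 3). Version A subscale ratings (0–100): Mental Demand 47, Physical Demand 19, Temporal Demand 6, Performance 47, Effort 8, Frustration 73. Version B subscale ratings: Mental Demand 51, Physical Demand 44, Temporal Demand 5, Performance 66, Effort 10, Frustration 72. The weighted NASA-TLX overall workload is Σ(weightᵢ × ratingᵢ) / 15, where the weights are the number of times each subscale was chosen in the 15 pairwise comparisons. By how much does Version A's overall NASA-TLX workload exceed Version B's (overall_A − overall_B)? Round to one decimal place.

Version A weighted sum = 3·47 + 1·19 + 5·6 + 1·47 + 2·8 + 3·73 = 141 + 19 + 30 + 47 + 16 + 219 = 472; overall_A = 472/15 = 31.4667.
Version B weighted sum = 3·51 + 1·44 + 5·5 + 1·66 + 2·10 + 3·72 = 153 + 44 + 25 + 66 + 20 + 216 = 524; overall_B = 524/15 = 34.9333.
Difference = 31.4667 − 34.9333 = -3.4666 ≈ -3.5.

-3.5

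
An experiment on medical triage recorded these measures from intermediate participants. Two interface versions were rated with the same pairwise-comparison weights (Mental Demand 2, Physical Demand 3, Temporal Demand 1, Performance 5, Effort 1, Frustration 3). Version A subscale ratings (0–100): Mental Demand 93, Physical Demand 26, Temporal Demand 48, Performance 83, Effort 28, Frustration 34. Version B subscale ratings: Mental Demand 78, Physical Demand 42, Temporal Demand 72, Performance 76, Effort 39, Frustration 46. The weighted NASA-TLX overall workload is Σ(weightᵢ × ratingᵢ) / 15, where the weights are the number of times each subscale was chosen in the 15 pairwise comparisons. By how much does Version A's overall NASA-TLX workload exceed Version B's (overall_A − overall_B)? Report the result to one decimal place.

Version A weighted sum = 2·93 + 3·26 + 1·48 + 5·83 + 1·28 + 3·34 = 186 + 78 + 48 + 415 + 28 + 102 = 857; overall_A = 857/15 = 57.1333.
Version B weighted sum = 2·78 + 3·42 + 1·72 + 5·76 + 1·39 + 3·46 = 156 + 126 + 72 + 380 + 39 + 138 = 911; overall_B = 911/15 = 60.7333.
Difference = 57.1333 − 60.7333 = -3.6000 ≈ -3.6.

-3.6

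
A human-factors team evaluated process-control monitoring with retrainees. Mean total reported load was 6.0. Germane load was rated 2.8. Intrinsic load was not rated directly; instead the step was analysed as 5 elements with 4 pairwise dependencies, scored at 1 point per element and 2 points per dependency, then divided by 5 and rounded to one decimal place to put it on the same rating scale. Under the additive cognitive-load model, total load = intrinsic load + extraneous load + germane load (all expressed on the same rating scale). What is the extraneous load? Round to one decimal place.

0.6

Intrinsic (element-interactivity): (5 × 1 + 4 × 2) / 5 = 13 / 5 = 2.6000 → 2.6.
extraneous load = total − intrinsic − germane
             = 6.0 − 2.6 − 2.8 = 0.6.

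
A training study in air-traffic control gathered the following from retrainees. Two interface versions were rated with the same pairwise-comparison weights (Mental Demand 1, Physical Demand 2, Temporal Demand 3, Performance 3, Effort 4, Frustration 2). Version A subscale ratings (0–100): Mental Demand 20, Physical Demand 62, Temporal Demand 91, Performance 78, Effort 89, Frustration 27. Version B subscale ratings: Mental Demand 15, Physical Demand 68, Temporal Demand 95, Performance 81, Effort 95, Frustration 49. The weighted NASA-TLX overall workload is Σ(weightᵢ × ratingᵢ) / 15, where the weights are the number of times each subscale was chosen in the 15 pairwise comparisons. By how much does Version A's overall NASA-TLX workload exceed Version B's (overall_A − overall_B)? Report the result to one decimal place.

-6.4

Version A weighted sum = 1·20 + 2·62 + 3·91 + 3·78 + 4·89 + 2·27 = 20 + 124 + 273 + 234 + 356 + 54 = 1061; overall_A = 1061/15 = 70.7333.
Version B weighted sum = 1·15 + 2·68 + 3·95 + 3·81 + 4·95 + 2·49 = 15 + 136 + 285 + 243 + 380 + 98 = 1157; overall_B = 1157/15 = 77.1333.
Difference = 70.7333 − 77.1333 = -6.4000 ≈ -6.4.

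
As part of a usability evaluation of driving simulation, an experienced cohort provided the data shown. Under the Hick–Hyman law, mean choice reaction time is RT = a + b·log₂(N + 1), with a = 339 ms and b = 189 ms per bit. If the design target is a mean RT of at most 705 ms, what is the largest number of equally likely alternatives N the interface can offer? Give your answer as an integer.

2

Set 339 + 189·log₂(N + 1) ≤ 705.
log₂(N + 1) ≤ (705 − 339) / 189 = 1.9365.
N + 1 ≤ 2^1.9365 = 3.8278.
N ≤ 2.8278, so the largest integer N is 2.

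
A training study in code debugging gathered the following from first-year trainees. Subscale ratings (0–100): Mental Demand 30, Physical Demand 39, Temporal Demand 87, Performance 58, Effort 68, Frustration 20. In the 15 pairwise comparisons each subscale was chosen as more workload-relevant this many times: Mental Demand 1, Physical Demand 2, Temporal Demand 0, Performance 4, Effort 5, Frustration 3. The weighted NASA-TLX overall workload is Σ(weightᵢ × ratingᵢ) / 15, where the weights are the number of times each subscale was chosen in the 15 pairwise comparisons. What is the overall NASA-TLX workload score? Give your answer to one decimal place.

The tallies are the weights (they sum to 15).
Weighted sum = 1·30 + 2·39 + 0·87 + 4·58 + 5·68 + 3·20
            = 30 + 78 + 0 + 232 + 340 + 60 = 740.
Overall workload = 740 / 15 = 49.3333 ≈ 49.3.

49.3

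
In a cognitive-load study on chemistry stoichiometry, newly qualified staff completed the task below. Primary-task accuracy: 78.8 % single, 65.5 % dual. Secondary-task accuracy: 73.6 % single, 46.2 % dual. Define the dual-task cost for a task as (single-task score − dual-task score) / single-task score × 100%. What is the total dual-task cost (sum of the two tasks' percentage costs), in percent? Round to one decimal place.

Primary cost = (78.8 − 65.5) / 78.8 × 100% = 16.8782%.
Secondary cost = (73.6 − 46.2) / 73.6 × 100% = 37.2283%.
Total = 16.8782% + 37.2283% = 54.1065% ≈ 54.1%.

54.1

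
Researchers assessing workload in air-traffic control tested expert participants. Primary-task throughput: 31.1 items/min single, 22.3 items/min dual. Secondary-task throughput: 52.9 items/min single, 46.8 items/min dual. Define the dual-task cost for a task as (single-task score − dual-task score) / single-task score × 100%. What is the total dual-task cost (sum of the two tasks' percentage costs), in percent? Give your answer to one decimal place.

39.8

Primary cost = (31.1 − 22.3) / 31.1 × 100% = 28.2958%.
Secondary cost = (52.9 − 46.8) / 52.9 × 100% = 11.5312%.
Total = 28.2958% + 11.5312% = 39.8270% ≈ 39.8%.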